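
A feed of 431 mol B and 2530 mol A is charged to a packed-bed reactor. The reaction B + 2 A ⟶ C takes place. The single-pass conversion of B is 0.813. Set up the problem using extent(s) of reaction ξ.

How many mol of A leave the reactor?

1830 mol

B reacted = 0.813 × 431 = 350.4 mol; ν_B = −1, so ξ = 350.4/1 = 350.4 mol.
Outlet amounts (n = n₀ + ν ξ):
  B: 431 − 1(350.4) = 80.6
  A: 2530 − 2(350.4) = 1829
  C: 0 + 1(350.4) = 350.4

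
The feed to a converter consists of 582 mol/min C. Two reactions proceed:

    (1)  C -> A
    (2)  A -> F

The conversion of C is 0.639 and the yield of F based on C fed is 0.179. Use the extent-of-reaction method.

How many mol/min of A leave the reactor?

Conversion of C: C consumed = 1ξ₁ = 0.639 × 582 → ξ₁ = 371.9 mol/min.
Yield of F: 1ξ₂ / 582 = 0.179 → ξ₂ = 104.2 mol/min.
Outlet amounts (n = n₀ + Σ ν·ξ):
  C: 582 − 1(371.9) = 210.1
  A: 0 + 1(371.9) − 1(104.2) = 267.7
  F: 0 + 1(104.2) = 104.2

268 mol/min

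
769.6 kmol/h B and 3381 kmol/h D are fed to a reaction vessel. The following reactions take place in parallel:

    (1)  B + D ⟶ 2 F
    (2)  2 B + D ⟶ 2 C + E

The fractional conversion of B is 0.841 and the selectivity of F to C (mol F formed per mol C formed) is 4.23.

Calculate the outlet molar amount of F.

879 kmol/h

Conversion of B: B consumed = 0.841 × 769.6 = 647.2 kmol/h = 1ξ₁ + 2ξ₂.
Selectivity: 2ξ₁ / (2ξ₂) = 4.23 → ξ₁ = 4.23 ξ₂.
Substitute: (1·4.23 + 2) ξ₂ = 647.2 → ξ₂ = 103.9 kmol/h, ξ₁ = 439.5 kmol/h.
Outlet amounts (n = n₀ + Σ ν·ξ):
  B: 769.6 − 1(439.5) − 2(103.9) = 122.4
  D: 3381 − 1(439.5) − 1(103.9) = 2838
  F: 0 + 2(439.5) = 878.9
  C: 0 + 2(103.9) = 207.8
  E: 0 + 1(103.9) = 103.9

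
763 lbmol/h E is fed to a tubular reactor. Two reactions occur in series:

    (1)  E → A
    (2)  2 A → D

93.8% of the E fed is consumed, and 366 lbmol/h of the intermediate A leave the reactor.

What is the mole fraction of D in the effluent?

0.297

Conversion of E: E consumed = 1ξ₁ = 0.938 × 763 → ξ₁ = 715.7 lbmol/h.
A balance: n_A = 0 + 1ξ₁ − 2ξ₂ = 366 → ξ₂ = (1·715.7 − 366)/2 = 174.8 lbmol/h.
Outlet amounts (n = n₀ + Σ ν·ξ):
  E: 763 − 1(715.7) = 47.31
  A: 0 + 1(715.7) − 2(174.8) = 366
  D: 0 + 1(174.8) = 174.8
Total out = 588.2 lbmol/h; y_D = 174.8 / 588.2 = 0.2973.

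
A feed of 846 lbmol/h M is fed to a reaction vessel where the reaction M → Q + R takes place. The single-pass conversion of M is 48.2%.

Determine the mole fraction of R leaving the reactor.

M reacted = 0.482 × 846 = 407.8 lbmol/h; ν_M = −1, so ξ = 407.8/1 = 407.8 lbmol/h.
Outlet amounts (n = n₀ + ν ξ):
  M: 846 − 1(407.8) = 438.2
  Q: 0 + 1(407.8) = 407.8
  R: 0 + 1(407.8) = 407.8
Total out = 1254 lbmol/h; y_R = 407.8 / 1254 = 0.3252.

0.325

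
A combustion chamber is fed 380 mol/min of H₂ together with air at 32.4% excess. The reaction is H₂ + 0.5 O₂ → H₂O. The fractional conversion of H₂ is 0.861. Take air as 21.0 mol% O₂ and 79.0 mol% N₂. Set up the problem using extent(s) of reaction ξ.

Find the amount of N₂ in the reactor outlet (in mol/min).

Stoichiometric O₂ = 0.5 × 380 = 190 mol/min; O₂ fed = 190 × 1.324 = 251.6 mol/min.
N₂ fed = 251.6 × 79/21 = 946.3 mol/min.
Fuel reacted = 0.861 × 380 → ξ = 327.2 mol/min.
Outlet (n = n₀ + ν ξ):
  H₂: 380 − 1(327.2) = 52.82
  O₂: 251.6 − 0.5(327.2) = 87.97
  N₂: 946.3 (inert)
  H₂O: 0 + 1(327.2) = 327.2

946 mol/min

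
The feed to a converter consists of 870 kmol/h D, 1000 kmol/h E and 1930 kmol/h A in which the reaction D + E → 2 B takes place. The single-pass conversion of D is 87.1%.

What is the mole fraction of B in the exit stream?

D reacted = 0.871 × 870 = 757.8 kmol/h; ν_D = −1, so ξ = 757.8/1 = 757.8 kmol/h.
Outlet amounts (n = n₀ + ν ξ):
  D: 870 − 1(757.8) = 112.2
  E: 1000 − 1(757.8) = 242.2
  B: 0 + 2(757.8) = 1516
  A: 1930 (inert)
Total out = 3800 kmol/h; y_B = 1516 / 3800 = 0.3988.

0.399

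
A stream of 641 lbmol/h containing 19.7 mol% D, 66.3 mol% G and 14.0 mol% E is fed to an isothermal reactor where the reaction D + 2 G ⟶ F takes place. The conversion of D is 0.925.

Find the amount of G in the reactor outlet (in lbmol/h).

191 lbmol/h

D reacted = 0.925 × 126.3 = 116.8 lbmol/h; ν_D = −1, so ξ = 116.8/1 = 116.8 lbmol/h.
Outlet amounts (n = n₀ + ν ξ):
  D: 126.3 − 1(116.8) = 9.471
  G: 425 − 2(116.8) = 191.4
  F: 0 + 1(116.8) = 116.8
  E: 89.74 (inert)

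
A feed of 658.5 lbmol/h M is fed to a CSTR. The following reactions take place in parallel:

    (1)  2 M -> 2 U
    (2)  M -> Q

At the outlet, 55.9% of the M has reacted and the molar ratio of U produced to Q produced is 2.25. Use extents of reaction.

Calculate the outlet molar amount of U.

Conversion of M: M consumed = 0.559 × 658.5 = 368.1 lbmol/h = 2ξ₁ + 1ξ₂.
Selectivity: 2ξ₁ / (1ξ₂) = 2.25 → ξ₁ = 1.125 ξ₂.
Substitute: (2·1.125 + 1) ξ₂ = 368.1 → ξ₂ = 113.3 lbmol/h, ξ₁ = 127.4 lbmol/h.
Outlet amounts (n = n₀ + Σ ν·ξ):
  M: 658.5 − 2(127.4) − 1(113.3) = 290.4
  U: 0 + 2(127.4) = 254.8
  Q: 0 + 1(113.3) = 113.3

255 lbmol/h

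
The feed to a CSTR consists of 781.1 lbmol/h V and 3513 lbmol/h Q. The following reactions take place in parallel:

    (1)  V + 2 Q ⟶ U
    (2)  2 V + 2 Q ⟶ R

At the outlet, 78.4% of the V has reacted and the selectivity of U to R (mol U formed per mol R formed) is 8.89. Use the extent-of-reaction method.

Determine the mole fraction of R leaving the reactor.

0.018

Conversion of V: V consumed = 0.784 × 781.1 = 612.4 lbmol/h = 1ξ₁ + 2ξ₂.
Selectivity: 1ξ₁ / (1ξ₂) = 8.89 → ξ₁ = 8.89 ξ₂.
Substitute: (1·8.89 + 2) ξ₂ = 612.4 → ξ₂ = 56.23 lbmol/h, ξ₁ = 499.9 lbmol/h.
Outlet amounts (n = n₀ + Σ ν·ξ):
  V: 781.1 − 1(499.9) − 2(56.23) = 168.7
  Q: 3513 − 2(499.9) − 2(56.23) = 2401
  U: 0 + 1(499.9) = 499.9
  R: 0 + 1(56.23) = 56.23
Total out = 3126 lbmol/h; y_R = 56.23 / 3126 = 0.01799.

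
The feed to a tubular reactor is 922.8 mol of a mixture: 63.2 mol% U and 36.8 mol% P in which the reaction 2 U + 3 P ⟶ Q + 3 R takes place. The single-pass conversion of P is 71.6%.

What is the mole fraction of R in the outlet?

0.289

P reacted = 0.716 × 339.6 = 243.1 mol; ν_P = −3, so ξ = 243.1/3 = 81.05 mol.
Outlet amounts (n = n₀ + ν ξ):
  U: 583.2 − 2(81.05) = 421.1
  P: 339.6 − 3(81.05) = 96.44
  Q: 0 + 1(81.05) = 81.05
  R: 0 + 3(81.05) = 243.1
Total out = 841.8 mol; y_R = 243.1 / 841.8 = 0.2889.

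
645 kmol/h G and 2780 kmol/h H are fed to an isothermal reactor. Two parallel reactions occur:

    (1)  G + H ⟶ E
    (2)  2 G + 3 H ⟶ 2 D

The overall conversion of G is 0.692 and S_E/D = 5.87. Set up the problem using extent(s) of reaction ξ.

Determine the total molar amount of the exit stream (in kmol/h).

Conversion of G: G consumed = 0.692 × 645 = 446.3 kmol/h = 1ξ₁ + 2ξ₂.
Selectivity: 1ξ₁ / (2ξ₂) = 5.87 → ξ₁ = 11.74 ξ₂.
Substitute: (1·11.74 + 2) ξ₂ = 446.3 → ξ₂ = 32.48 kmol/h, ξ₁ = 381.4 kmol/h.
Outlet amounts (n = n₀ + Σ ν·ξ):
  G: 645 − 1(381.4) − 2(32.48) = 198.7
  H: 2780 − 1(381.4) − 3(32.48) = 2301
  E: 0 + 1(381.4) = 381.4
  D: 0 + 2(32.48) = 64.97
Total out = 198.7 + 2301 + 381.4 + 64.97 = 2946 kmol/h.

2950 kmol/h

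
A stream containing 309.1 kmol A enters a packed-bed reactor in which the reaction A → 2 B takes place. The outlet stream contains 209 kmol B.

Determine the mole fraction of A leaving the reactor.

For B: n = n₀ + 2ξ → 209 = 0 + 2ξ, giving ξ = 104.5 kmol.
Outlet amounts (n = n₀ + ν ξ):
  A: 309.1 − 1(104.5) = 204.6
  B: 0 + 2(104.5) = 209
Total out = 413.6 kmol; y_A = 204.6 / 413.6 = 0.4947.

0.495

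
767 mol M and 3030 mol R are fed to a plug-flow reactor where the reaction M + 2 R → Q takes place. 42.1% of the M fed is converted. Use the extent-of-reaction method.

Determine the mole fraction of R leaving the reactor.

0.757

M reacted = 0.421 × 767 = 322.9 mol; ν_M = −1, so ξ = 322.9/1 = 322.9 mol.
Outlet amounts (n = n₀ + ν ξ):
  M: 767 − 1(322.9) = 444.1
  R: 3030 − 2(322.9) = 2384
  Q: 0 + 1(322.9) = 322.9
Total out = 3151 mol; y_R = 2384 / 3151 = 0.7566.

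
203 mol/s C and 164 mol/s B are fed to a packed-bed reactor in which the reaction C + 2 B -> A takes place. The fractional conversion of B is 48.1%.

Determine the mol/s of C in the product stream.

164 mol/s

B reacted = 0.481 × 164 = 78.88 mol/s; ν_B = −2, so ξ = 78.88/2 = 39.44 mol/s.
Outlet amounts (n = n₀ + ν ξ):
  C: 203 − 1(39.44) = 163.6
  B: 164 − 2(39.44) = 85.12
  A: 0 + 1(39.44) = 39.44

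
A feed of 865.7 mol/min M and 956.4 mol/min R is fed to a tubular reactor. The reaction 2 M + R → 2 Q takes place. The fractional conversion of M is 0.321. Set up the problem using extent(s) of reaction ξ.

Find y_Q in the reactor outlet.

0.165

M reacted = 0.321 × 865.7 = 277.9 mol/min; ν_M = −2, so ξ = 277.9/2 = 138.9 mol/min.
Outlet amounts (n = n₀ + ν ξ):
  M: 865.7 − 2(138.9) = 587.8
  R: 956.4 − 1(138.9) = 817.5
  Q: 0 + 2(138.9) = 277.9
Total out = 1683 mol/min; y_Q = 277.9 / 1683 = 0.1651.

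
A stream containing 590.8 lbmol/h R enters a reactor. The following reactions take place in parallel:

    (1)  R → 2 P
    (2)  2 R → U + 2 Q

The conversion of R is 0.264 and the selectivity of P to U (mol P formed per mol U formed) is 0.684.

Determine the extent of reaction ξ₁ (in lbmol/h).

Conversion of R: R consumed = 0.264 × 590.8 = 156 lbmol/h = 1ξ₁ + 2ξ₂.
Selectivity: 2ξ₁ / (1ξ₂) = 0.684 → ξ₁ = 0.342 ξ₂.
Substitute: (1·0.342 + 2) ξ₂ = 156 → ξ₂ = 66.6 lbmol/h, ξ₁ = 22.78 lbmol/h.
Outlet amounts (n = n₀ + Σ ν·ξ):
  R: 590.8 − 1(22.78) − 2(66.6) = 434.8
  P: 0 + 2(22.78) = 45.55
  U: 0 + 1(66.6) = 66.6
  Q: 0 + 2(66.6) = 133.2

ξ₁ = 22.8 lbmol/h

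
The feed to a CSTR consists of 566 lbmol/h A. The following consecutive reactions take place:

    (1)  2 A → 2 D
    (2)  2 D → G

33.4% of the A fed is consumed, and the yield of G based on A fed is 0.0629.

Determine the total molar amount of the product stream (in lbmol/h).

530 lbmol/h

Conversion of A: A consumed = 2ξ₁ = 0.334 × 566 → ξ₁ = 94.52 lbmol/h.
Yield of G: 1ξ₂ / 566 = 0.0629 → ξ₂ = 35.6 lbmol/h.
Outlet amounts (n = n₀ + Σ ν·ξ):
  A: 566 − 2(94.52) = 377
  D: 0 + 2(94.52) − 2(35.6) = 117.8
  G: 0 + 1(35.6) = 35.6
Total out = 377 + 117.8 + 35.6 = 530.4 lbmol/h.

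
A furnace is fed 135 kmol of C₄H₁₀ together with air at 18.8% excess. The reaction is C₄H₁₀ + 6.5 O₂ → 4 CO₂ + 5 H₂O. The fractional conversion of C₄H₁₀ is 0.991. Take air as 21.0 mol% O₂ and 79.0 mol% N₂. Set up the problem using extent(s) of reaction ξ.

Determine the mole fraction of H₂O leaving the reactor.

Stoichiometric O₂ = 6.5 × 135 = 877.5 kmol; O₂ fed = 877.5 × 1.188 = 1042 kmol.
N₂ fed = 1042 × 79/21 = 3922 kmol.
Fuel reacted = 0.991 × 135 → ξ = 133.8 kmol.
Outlet (n = n₀ + ν ξ):
  C₄H₁₀: 135 − 1(133.8) = 1.215
  O₂: 1042 − 6.5(133.8) = 172.9
  N₂: 3922 (inert)
  CO₂: 0 + 4(133.8) = 535.1
  H₂O: 0 + 5(133.8) = 668.9
Total out = 5300 kmol; y_H₂O = 668.9 / 5300 = 0.1262.

0.126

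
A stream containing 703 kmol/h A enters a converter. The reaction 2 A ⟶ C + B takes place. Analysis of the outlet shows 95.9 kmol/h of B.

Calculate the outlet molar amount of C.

95.9 kmol/h

For B: n = n₀ + 1ξ → 95.9 = 0 + 1ξ, giving ξ = 95.9 kmol/h.
Outlet amounts (n = n₀ + ν ξ):
  A: 703 − 2(95.9) = 511.2
  C: 0 + 1(95.9) = 95.9
  B: 0 + 1(95.9) = 95.9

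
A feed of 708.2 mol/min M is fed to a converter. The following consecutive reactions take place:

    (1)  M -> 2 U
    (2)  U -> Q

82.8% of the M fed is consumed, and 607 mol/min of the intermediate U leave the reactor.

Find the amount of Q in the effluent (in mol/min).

566 mol/min

Conversion of M: M consumed = 1ξ₁ = 0.828 × 708.2 → ξ₁ = 586.4 mol/min.
U balance: n_U = 0 + 2ξ₁ − 1ξ₂ = 607 → ξ₂ = (2·586.4 − 607)/1 = 565.8 mol/min.
Outlet amounts (n = n₀ + Σ ν·ξ):
  M: 708.2 − 1(586.4) = 121.8
  U: 0 + 2(586.4) − 1(565.8) = 607
  Q: 0 + 1(565.8) = 565.8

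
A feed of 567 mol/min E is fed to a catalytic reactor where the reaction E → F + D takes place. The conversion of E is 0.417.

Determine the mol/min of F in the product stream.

236 mol/min

E reacted = 0.417 × 567 = 236.4 mol/min; ν_E = −1, so ξ = 236.4/1 = 236.4 mol/min.
Outlet amounts (n = n₀ + ν ξ):
  E: 567 − 1(236.4) = 330.6
  F: 0 + 1(236.4) = 236.4
  D: 0 + 1(236.4) = 236.4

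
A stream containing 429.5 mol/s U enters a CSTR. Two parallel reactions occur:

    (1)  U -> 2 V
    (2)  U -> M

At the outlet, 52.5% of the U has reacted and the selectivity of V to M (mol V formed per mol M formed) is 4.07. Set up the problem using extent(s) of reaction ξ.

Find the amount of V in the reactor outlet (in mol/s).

302 mol/s

Conversion of U: U consumed = 0.525 × 429.5 = 225.5 mol/s = 1ξ₁ + 1ξ₂.
Selectivity: 2ξ₁ / (1ξ₂) = 4.07 → ξ₁ = 2.035 ξ₂.
Substitute: (1·2.035 + 1) ξ₂ = 225.5 → ξ₂ = 74.3 mol/s, ξ₁ = 151.2 mol/s.
Outlet amounts (n = n₀ + Σ ν·ξ):
  U: 429.5 − 1(151.2) − 1(74.3) = 204
  V: 0 + 2(151.2) = 302.4
  M: 0 + 1(74.3) = 74.3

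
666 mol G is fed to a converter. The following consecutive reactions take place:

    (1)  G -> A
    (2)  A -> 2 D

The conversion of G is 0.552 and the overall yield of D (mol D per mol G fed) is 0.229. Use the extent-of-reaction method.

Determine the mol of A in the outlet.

Conversion of G: G consumed = 1ξ₁ = 0.552 × 666 → ξ₁ = 367.6 mol.
Yield of D: 2ξ₂ / 666 = 0.229 → ξ₂ = 76.26 mol.
Outlet amounts (n = n₀ + Σ ν·ξ):
  G: 666 − 1(367.6) = 298.4
  A: 0 + 1(367.6) − 1(76.26) = 291.4
  D: 0 + 2(76.26) = 152.5

291 mol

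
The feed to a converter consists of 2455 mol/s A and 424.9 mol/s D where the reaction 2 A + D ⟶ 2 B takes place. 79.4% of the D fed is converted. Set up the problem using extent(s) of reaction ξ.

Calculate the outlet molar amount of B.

D reacted = 0.794 × 424.9 = 337.4 mol/s; ν_D = −1, so ξ = 337.4/1 = 337.4 mol/s.
Outlet amounts (n = n₀ + ν ξ):
  A: 2455 − 2(337.4) = 1780
  D: 424.9 − 1(337.4) = 87.53
  B: 0 + 2(337.4) = 674.7

675 mol/s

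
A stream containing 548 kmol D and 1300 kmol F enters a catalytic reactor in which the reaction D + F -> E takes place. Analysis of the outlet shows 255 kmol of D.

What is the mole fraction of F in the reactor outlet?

For D: n = n₀ − 1ξ → 255 = 548 − 1ξ, giving ξ = 293 kmol.
Outlet amounts (n = n₀ + ν ξ):
  D: 548 − 1(293) = 255
  F: 1300 − 1(293) = 1007
  E: 0 + 1(293) = 293
Total out = 1555 kmol; y_F = 1007 / 1555 = 0.6476.

0.648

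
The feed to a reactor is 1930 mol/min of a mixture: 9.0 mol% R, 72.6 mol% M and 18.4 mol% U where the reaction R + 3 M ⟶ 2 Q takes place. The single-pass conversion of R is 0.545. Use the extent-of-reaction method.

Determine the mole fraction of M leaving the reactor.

R reacted = 0.545 × 173.7 = 94.67 mol/min; ν_R = −1, so ξ = 94.67/1 = 94.67 mol/min.
Outlet amounts (n = n₀ + ν ξ):
  R: 173.7 − 1(94.67) = 79.03
  M: 1401 − 3(94.67) = 1117
  Q: 0 + 2(94.67) = 189.3
  U: 355.1 (inert)
Total out = 1741 mol/min; y_M = 1117 / 1741 = 0.6418.

0.642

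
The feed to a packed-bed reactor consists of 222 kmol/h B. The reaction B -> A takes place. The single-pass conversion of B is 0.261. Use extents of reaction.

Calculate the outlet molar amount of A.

B reacted = 0.261 × 222 = 57.94 kmol/h; ν_B = −1, so ξ = 57.94/1 = 57.94 kmol/h.
Outlet amounts (n = n₀ + ν ξ):
  B: 222 − 1(57.94) = 164.1
  A: 0 + 1(57.94) = 57.94

57.9 kmol/h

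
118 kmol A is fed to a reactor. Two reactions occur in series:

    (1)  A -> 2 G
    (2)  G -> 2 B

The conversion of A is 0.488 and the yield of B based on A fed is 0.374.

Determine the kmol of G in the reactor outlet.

Conversion of A: A consumed = 1ξ₁ = 0.488 × 118 → ξ₁ = 57.58 kmol.
Yield of B: 2ξ₂ / 118 = 0.374 → ξ₂ = 22.07 kmol.
Outlet amounts (n = n₀ + Σ ν·ξ):
  A: 118 − 1(57.58) = 60.42
  G: 0 + 2(57.58) − 1(22.07) = 93.1
  B: 0 + 2(22.07) = 44.13

93.1 kmol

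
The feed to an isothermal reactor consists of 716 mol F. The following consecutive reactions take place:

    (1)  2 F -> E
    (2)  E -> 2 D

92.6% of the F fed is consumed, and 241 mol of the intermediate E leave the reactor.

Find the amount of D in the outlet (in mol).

181 mol

Conversion of F: F consumed = 2ξ₁ = 0.926 × 716 → ξ₁ = 331.5 mol.
E balance: n_E = 0 + 1ξ₁ − 1ξ₂ = 241 → ξ₂ = (1·331.5 − 241)/1 = 90.51 mol.
Outlet amounts (n = n₀ + Σ ν·ξ):
  F: 716 − 2(331.5) = 52.98
  E: 0 + 1(331.5) − 1(90.51) = 241
  D: 0 + 2(90.51) = 181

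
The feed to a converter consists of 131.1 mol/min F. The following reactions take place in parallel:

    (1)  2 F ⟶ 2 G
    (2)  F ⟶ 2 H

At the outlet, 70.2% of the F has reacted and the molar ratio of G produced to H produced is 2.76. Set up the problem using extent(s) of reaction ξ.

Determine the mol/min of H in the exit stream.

Conversion of F: F consumed = 0.702 × 131.1 = 92.03 mol/min = 2ξ₁ + 1ξ₂.
Selectivity: 2ξ₁ / (2ξ₂) = 2.76 → ξ₁ = 2.76 ξ₂.
Substitute: (2·2.76 + 1) ξ₂ = 92.03 → ξ₂ = 14.12 mol/min, ξ₁ = 38.96 mol/min.
Outlet amounts (n = n₀ + Σ ν·ξ):
  F: 131.1 − 2(38.96) − 1(14.12) = 39.07
  G: 0 + 2(38.96) = 77.92
  H: 0 + 2(14.12) = 28.23

28.2 mol/min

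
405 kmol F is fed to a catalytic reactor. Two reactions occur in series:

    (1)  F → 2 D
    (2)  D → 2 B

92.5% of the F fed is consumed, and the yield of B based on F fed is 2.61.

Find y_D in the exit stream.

0.169

Conversion of F: F consumed = 1ξ₁ = 0.925 × 405 → ξ₁ = 374.6 kmol.
Yield of B: 2ξ₂ / 405 = 2.61 → ξ₂ = 528.5 kmol.
Outlet amounts (n = n₀ + Σ ν·ξ):
  F: 405 − 1(374.6) = 30.38
  D: 0 + 2(374.6) − 1(528.5) = 220.7
  B: 0 + 2(528.5) = 1057
Total out = 1308 kmol; y_D = 220.7 / 1308 = 0.1687.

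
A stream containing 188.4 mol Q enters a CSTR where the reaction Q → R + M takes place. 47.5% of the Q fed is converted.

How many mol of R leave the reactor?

Q reacted = 0.475 × 188.4 = 89.49 mol; ν_Q = −1, so ξ = 89.49/1 = 89.49 mol.
Outlet amounts (n = n₀ + ν ξ):
  Q: 188.4 − 1(89.49) = 98.91
  R: 0 + 1(89.49) = 89.49
  M: 0 + 1(89.49) = 89.49

89.5 mol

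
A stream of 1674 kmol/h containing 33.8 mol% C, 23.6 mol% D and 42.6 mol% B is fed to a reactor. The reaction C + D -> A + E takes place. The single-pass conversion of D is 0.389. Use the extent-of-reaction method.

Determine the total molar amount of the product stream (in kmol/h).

D reacted = 0.389 × 395.1 = 153.7 kmol/h; ν_D = −1, so ξ = 153.7/1 = 153.7 kmol/h.
Outlet amounts (n = n₀ + ν ξ):
  C: 565.8 − 1(153.7) = 412.1
  D: 395.1 − 1(153.7) = 241.4
  A: 0 + 1(153.7) = 153.7
  E: 0 + 1(153.7) = 153.7
  B: 713.1 (inert)
Total out = 412.1 + 241.4 + 153.7 + 153.7 + 713.1 = 1674 kmol/h.

1670 kmol/h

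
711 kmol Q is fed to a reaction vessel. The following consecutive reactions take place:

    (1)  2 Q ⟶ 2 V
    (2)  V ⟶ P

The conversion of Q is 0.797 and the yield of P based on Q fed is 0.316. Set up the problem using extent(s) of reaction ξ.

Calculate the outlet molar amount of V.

Conversion of Q: Q consumed = 2ξ₁ = 0.797 × 711 → ξ₁ = 283.3 kmol.
Yield of P: 1ξ₂ / 711 = 0.316 → ξ₂ = 224.7 kmol.
Outlet amounts (n = n₀ + Σ ν·ξ):
  Q: 711 − 2(283.3) = 144.3
  V: 0 + 2(283.3) − 1(224.7) = 342
  P: 0 + 1(224.7) = 224.7

342 kmol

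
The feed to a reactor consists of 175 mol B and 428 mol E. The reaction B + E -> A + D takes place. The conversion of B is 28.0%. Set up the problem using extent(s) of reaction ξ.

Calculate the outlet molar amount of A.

B reacted = 0.28 × 175 = 49 mol; ν_B = −1, so ξ = 49/1 = 49 mol.
Outlet amounts (n = n₀ + ν ξ):
  B: 175 − 1(49) = 126
  E: 428 − 1(49) = 379
  A: 0 + 1(49) = 49
  D: 0 + 1(49) = 49

49 mol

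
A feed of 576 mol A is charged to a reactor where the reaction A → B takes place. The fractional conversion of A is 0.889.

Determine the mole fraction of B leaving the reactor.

0.889

A reacted = 0.889 × 576 = 512.1 mol; ν_A = −1, so ξ = 512.1/1 = 512.1 mol.
Outlet amounts (n = n₀ + ν ξ):
  A: 576 − 1(512.1) = 63.94
  B: 0 + 1(512.1) = 512.1
Total out = 576 mol; y_B = 512.1 / 576 = 0.889.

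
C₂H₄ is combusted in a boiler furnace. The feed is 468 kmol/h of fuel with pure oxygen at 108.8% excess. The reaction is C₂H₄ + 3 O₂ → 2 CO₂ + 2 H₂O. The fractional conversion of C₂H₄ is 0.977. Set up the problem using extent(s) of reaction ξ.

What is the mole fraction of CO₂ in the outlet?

Stoichiometric O₂ = 3 × 468 = 1404 kmol/h; O₂ fed = 1404 × 2.088 = 2932 kmol/h.
Fuel reacted = 0.977 × 468 → ξ = 457.2 kmol/h.
Outlet (n = n₀ + ν ξ):
  C₂H₄: 468 − 1(457.2) = 10.76
  O₂: 2932 − 3(457.2) = 1560
  CO₂: 0 + 2(457.2) = 914.5
  H₂O: 0 + 2(457.2) = 914.5
Total out = 3400 kmol/h; y_CO₂ = 914.5 / 3400 = 0.269.

0.269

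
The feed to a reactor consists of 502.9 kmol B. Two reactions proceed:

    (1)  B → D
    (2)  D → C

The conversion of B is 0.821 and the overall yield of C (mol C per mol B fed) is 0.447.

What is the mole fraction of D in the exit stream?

0.374

Conversion of B: B consumed = 1ξ₁ = 0.821 × 502.9 → ξ₁ = 412.9 kmol.
Yield of C: 1ξ₂ / 502.9 = 0.447 → ξ₂ = 224.8 kmol.
Outlet amounts (n = n₀ + Σ ν·ξ):
  B: 502.9 − 1(412.9) = 90.02
  D: 0 + 1(412.9) − 1(224.8) = 188.1
  C: 0 + 1(224.8) = 224.8
Total out = 502.9 kmol; y_D = 188.1 / 502.9 = 0.374.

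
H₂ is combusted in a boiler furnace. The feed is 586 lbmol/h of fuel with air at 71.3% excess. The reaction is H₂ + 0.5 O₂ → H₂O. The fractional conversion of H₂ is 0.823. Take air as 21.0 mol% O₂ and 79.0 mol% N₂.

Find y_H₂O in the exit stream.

Stoichiometric O₂ = 0.5 × 586 = 293 lbmol/h; O₂ fed = 293 × 1.713 = 501.9 lbmol/h.
N₂ fed = 501.9 × 79/21 = 1888 lbmol/h.
Fuel reacted = 0.823 × 586 → ξ = 482.3 lbmol/h.
Outlet (n = n₀ + ν ξ):
  H₂: 586 − 1(482.3) = 103.7
  O₂: 501.9 − 0.5(482.3) = 260.8
  N₂: 1888 (inert)
  H₂O: 0 + 1(482.3) = 482.3
Total out = 2735 lbmol/h; y_H₂O = 482.3 / 2735 = 0.1763.

0.176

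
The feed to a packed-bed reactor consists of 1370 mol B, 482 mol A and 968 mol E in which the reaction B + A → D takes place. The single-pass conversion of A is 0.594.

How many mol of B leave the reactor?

A reacted = 0.594 × 482 = 286.3 mol; ν_A = −1, so ξ = 286.3/1 = 286.3 mol.
Outlet amounts (n = n₀ + ν ξ):
  B: 1370 − 1(286.3) = 1084
  A: 482 − 1(286.3) = 195.7
  D: 0 + 1(286.3) = 286.3
  E: 968 (inert)

1080 mol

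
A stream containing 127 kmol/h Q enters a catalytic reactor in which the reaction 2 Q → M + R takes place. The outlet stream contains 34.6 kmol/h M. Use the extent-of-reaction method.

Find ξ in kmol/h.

For M: n = n₀ + 1ξ → 34.6 = 0 + 1ξ, giving ξ = 34.6 kmol/h.
Outlet amounts (n = n₀ + ν ξ):
  Q: 127 − 2(34.6) = 57.8
  M: 0 + 1(34.6) = 34.6
  R: 0 + 1(34.6) = 34.6

ξ = 34.6 kmol/h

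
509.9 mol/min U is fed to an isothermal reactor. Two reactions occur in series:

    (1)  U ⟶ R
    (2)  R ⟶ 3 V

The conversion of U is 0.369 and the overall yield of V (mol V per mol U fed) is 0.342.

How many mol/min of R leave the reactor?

Conversion of U: U consumed = 1ξ₁ = 0.369 × 509.9 → ξ₁ = 188.2 mol/min.
Yield of V: 3ξ₂ / 509.9 = 0.342 → ξ₂ = 58.13 mol/min.
Outlet amounts (n = n₀ + Σ ν·ξ):
  U: 509.9 − 1(188.2) = 321.7
  R: 0 + 1(188.2) − 1(58.13) = 130
  V: 0 + 3(58.13) = 174.4

130 mol/min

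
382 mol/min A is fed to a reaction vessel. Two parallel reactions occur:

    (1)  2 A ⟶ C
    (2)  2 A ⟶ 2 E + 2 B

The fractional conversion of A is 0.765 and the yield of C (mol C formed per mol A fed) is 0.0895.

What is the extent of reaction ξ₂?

Yield of C: 1ξ₁ / 382 = 0.0895 → ξ₁ = 34.19 mol/min.
Conversion of A: 2ξ₁ + 2ξ₂ = 0.765 × 382 = 292.2 → ξ₂ = 111.9 mol/min.
Outlet amounts (n = n₀ + Σ ν·ξ):
  A: 382 − 2(34.19) − 2(111.9) = 89.77
  C: 0 + 1(34.19) = 34.19
  E: 0 + 2(111.9) = 223.9
  B: 0 + 2(111.9) = 223.9

ξ₂ = 112 mol/min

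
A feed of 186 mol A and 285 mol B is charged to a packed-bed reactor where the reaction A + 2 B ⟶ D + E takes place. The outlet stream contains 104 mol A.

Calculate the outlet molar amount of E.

For A: n = n₀ − 1ξ → 104 = 186 − 1ξ, giving ξ = 82 mol.
Outlet amounts (n = n₀ + ν ξ):
  A: 186 − 1(82) = 104
  B: 285 − 2(82) = 121
  D: 0 + 1(82) = 82
  E: 0 + 1(82) = 82

82 mol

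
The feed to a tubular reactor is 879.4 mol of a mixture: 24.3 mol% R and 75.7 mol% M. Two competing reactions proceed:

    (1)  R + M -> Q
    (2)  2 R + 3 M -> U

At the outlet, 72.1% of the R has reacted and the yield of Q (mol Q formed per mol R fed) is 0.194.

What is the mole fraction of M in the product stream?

0.743

Yield of Q: 1ξ₁ / 213.7 = 0.194 → ξ₁ = 41.46 mol.
Conversion of R: 1ξ₁ + 2ξ₂ = 0.721 × 213.7 = 154.1 → ξ₂ = 56.31 mol.
Outlet amounts (n = n₀ + Σ ν·ξ):
  R: 213.7 − 1(41.46) − 2(56.31) = 59.62
  M: 665.7 − 1(41.46) − 3(56.31) = 455.3
  Q: 0 + 1(41.46) = 41.46
  U: 0 + 1(56.31) = 56.31
Total out = 612.7 mol; y_M = 455.3 / 612.7 = 0.7431.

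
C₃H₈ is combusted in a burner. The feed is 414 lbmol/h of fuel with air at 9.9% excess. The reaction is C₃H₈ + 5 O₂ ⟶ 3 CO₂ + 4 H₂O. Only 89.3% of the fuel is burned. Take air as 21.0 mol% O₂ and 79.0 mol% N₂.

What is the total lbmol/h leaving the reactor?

Stoichiometric O₂ = 5 × 414 = 2070 lbmol/h; O₂ fed = 2070 × 1.099 = 2275 lbmol/h.
N₂ fed = 2275 × 79/21 = 8558 lbmol/h.
Fuel reacted = 0.893 × 414 → ξ = 369.7 lbmol/h.
Outlet (n = n₀ + ν ξ):
  C₃H₈: 414 − 1(369.7) = 44.3
  O₂: 2275 − 5(369.7) = 426.4
  N₂: 8558 (inert)
  CO₂: 0 + 3(369.7) = 1109
  H₂O: 0 + 4(369.7) = 1479
Total out = 44.3 + 426.4 + 8558 + 1109 + 1479 = 11620 lbmol/h.

11600 lbmol/h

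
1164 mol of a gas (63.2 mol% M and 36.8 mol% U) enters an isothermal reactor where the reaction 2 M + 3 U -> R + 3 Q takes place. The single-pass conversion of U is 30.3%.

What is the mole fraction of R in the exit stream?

0.0386

U reacted = 0.303 × 428.4 = 129.8 mol; ν_U = −3, so ξ = 129.8/3 = 43.26 mol.
Outlet amounts (n = n₀ + ν ξ):
  M: 735.6 − 2(43.26) = 649.1
  U: 428.4 − 3(43.26) = 298.6
  R: 0 + 1(43.26) = 43.26
  Q: 0 + 3(43.26) = 129.8
Total out = 1121 mol; y_R = 43.26 / 1121 = 0.0386.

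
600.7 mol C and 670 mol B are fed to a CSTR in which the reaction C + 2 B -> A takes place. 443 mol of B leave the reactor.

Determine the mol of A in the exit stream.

For B: n = n₀ − 2ξ → 443 = 670 − 2ξ, giving ξ = 113.5 mol.
Outlet amounts (n = n₀ + ν ξ):
  C: 600.7 − 1(113.5) = 487.2
  B: 670 − 2(113.5) = 443
  A: 0 + 1(113.5) = 113.5

114 mol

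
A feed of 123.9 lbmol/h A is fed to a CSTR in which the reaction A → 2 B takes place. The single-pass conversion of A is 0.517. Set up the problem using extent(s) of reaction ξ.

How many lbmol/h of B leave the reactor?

128 lbmol/h

A reacted = 0.517 × 123.9 = 64.06 lbmol/h; ν_A = −1, so ξ = 64.06/1 = 64.06 lbmol/h.
Outlet amounts (n = n₀ + ν ξ):
  A: 123.9 − 1(64.06) = 59.84
  B: 0 + 2(64.06) = 128.1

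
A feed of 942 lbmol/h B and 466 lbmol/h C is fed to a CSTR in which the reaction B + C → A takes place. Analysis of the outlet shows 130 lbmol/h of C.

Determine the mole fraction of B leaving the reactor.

For C: n = n₀ − 1ξ → 130 = 466 − 1ξ, giving ξ = 336 lbmol/h.
Outlet amounts (n = n₀ + ν ξ):
  B: 942 − 1(336) = 606
  C: 466 − 1(336) = 130
  A: 0 + 1(336) = 336
Total out = 1072 lbmol/h; y_B = 606 / 1072 = 0.5653.

0.565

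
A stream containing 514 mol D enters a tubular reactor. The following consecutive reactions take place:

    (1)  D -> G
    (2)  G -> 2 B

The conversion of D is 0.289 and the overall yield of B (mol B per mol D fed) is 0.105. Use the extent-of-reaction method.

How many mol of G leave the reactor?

122 mol

Conversion of D: D consumed = 1ξ₁ = 0.289 × 514 → ξ₁ = 148.5 mol.
Yield of B: 2ξ₂ / 514 = 0.105 → ξ₂ = 26.98 mol.
Outlet amounts (n = n₀ + Σ ν·ξ):
  D: 514 − 1(148.5) = 365.5
  G: 0 + 1(148.5) − 1(26.98) = 121.6
  B: 0 + 2(26.98) = 53.97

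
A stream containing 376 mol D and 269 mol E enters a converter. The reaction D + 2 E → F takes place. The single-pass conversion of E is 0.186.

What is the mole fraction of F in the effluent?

0.042

E reacted = 0.186 × 269 = 50.03 mol; ν_E = −2, so ξ = 50.03/2 = 25.02 mol.
Outlet amounts (n = n₀ + ν ξ):
  D: 376 − 1(25.02) = 351
  E: 269 − 2(25.02) = 219
  F: 0 + 1(25.02) = 25.02
Total out = 595 mol; y_F = 25.02 / 595 = 0.04205.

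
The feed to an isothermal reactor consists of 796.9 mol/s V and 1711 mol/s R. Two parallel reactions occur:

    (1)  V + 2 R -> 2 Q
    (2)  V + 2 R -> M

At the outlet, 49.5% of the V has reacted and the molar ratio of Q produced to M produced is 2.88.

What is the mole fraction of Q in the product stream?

0.239

Conversion of V: V consumed = 0.495 × 796.9 = 394.5 mol/s = 1ξ₁ + 1ξ₂.
Selectivity: 2ξ₁ / (1ξ₂) = 2.88 → ξ₁ = 1.44 ξ₂.
Substitute: (1·1.44 + 1) ξ₂ = 394.5 → ξ₂ = 161.7 mol/s, ξ₁ = 232.8 mol/s.
Outlet amounts (n = n₀ + Σ ν·ξ):
  V: 796.9 − 1(232.8) − 1(161.7) = 402.4
  R: 1711 − 2(232.8) − 2(161.7) = 922.1
  Q: 0 + 2(232.8) = 465.6
  M: 0 + 1(161.7) = 161.7
Total out = 1952 mol/s; y_Q = 465.6 / 1952 = 0.2386.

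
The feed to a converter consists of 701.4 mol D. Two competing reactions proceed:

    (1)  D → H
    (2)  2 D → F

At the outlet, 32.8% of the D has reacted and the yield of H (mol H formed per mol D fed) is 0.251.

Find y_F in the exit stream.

0.04

Yield of H: 1ξ₁ / 701.4 = 0.251 → ξ₁ = 176.1 mol.
Conversion of D: 1ξ₁ + 2ξ₂ = 0.328 × 701.4 = 230.1 → ξ₂ = 27 mol.
Outlet amounts (n = n₀ + Σ ν·ξ):
  D: 701.4 − 1(176.1) − 2(27) = 471.3
  H: 0 + 1(176.1) = 176.1
  F: 0 + 1(27) = 27
Total out = 674.4 mol; y_F = 27 / 674.4 = 0.04004.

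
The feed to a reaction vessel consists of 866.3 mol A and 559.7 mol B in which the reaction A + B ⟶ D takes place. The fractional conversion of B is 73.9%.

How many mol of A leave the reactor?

453 mol

B reacted = 0.739 × 559.7 = 413.6 mol; ν_B = −1, so ξ = 413.6/1 = 413.6 mol.
Outlet amounts (n = n₀ + ν ξ):
  A: 866.3 − 1(413.6) = 452.7
  B: 559.7 − 1(413.6) = 146.1
  D: 0 + 1(413.6) = 413.6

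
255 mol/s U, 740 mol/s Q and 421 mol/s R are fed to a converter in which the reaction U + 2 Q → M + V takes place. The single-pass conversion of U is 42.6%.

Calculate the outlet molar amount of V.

109 mol/s

U reacted = 0.426 × 255 = 108.6 mol/s; ν_U = −1, so ξ = 108.6/1 = 108.6 mol/s.
Outlet amounts (n = n₀ + ν ξ):
  U: 255 − 1(108.6) = 146.4
  Q: 740 − 2(108.6) = 522.7
  M: 0 + 1(108.6) = 108.6
  V: 0 + 1(108.6) = 108.6
  R: 421 (inert)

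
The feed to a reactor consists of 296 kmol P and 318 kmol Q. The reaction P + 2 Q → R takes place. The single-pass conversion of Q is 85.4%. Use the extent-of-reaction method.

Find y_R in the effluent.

Q reacted = 0.854 × 318 = 271.6 kmol; ν_Q = −2, so ξ = 271.6/2 = 135.8 kmol.
Outlet amounts (n = n₀ + ν ξ):
  P: 296 − 1(135.8) = 160.2
  Q: 318 − 2(135.8) = 46.43
  R: 0 + 1(135.8) = 135.8
Total out = 342.4 kmol; y_R = 135.8 / 342.4 = 0.3965.

0.397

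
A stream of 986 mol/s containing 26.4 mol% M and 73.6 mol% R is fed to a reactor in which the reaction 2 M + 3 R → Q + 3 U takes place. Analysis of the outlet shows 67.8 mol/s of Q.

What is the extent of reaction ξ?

ξ = 67.8 mol/s

For Q: n = n₀ + 1ξ → 67.8 = 0 + 1ξ, giving ξ = 67.8 mol/s.
Outlet amounts (n = n₀ + ν ξ):
  M: 260.3 − 2(67.8) = 124.7
  R: 725.7 − 3(67.8) = 522.3
  Q: 0 + 1(67.8) = 67.8
  U: 0 + 3(67.8) = 203.4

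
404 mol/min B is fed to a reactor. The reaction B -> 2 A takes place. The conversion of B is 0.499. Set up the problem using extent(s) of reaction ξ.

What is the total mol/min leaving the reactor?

B reacted = 0.499 × 404 = 201.6 mol/min; ν_B = −1, so ξ = 201.6/1 = 201.6 mol/min.
Outlet amounts (n = n₀ + ν ξ):
  B: 404 − 1(201.6) = 202.4
  A: 0 + 2(201.6) = 403.2
Total out = 202.4 + 403.2 = 605.6 mol/min.

606 mol/min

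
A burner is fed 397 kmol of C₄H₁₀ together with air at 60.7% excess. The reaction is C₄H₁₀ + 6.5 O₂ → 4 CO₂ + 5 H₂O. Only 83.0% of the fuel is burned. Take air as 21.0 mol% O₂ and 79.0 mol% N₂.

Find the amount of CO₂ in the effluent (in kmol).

Stoichiometric O₂ = 6.5 × 397 = 2580 kmol; O₂ fed = 2580 × 1.607 = 4147 kmol.
N₂ fed = 4147 × 79/21 = 15600 kmol.
Fuel reacted = 0.83 × 397 → ξ = 329.5 kmol.
Outlet (n = n₀ + ν ξ):
  C₄H₁₀: 397 − 1(329.5) = 67.49
  O₂: 4147 − 6.5(329.5) = 2005
  N₂: 15600 (inert)
  CO₂: 0 + 4(329.5) = 1318
  H₂O: 0 + 5(329.5) = 1648

1320 kmol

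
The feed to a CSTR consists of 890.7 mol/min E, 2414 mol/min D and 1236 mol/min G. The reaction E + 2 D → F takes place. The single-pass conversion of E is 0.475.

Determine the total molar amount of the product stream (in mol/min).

E reacted = 0.475 × 890.7 = 423.1 mol/min; ν_E = −1, so ξ = 423.1/1 = 423.1 mol/min.
Outlet amounts (n = n₀ + ν ξ):
  E: 890.7 − 1(423.1) = 467.6
  D: 2414 − 2(423.1) = 1568
  F: 0 + 1(423.1) = 423.1
  G: 1236 (inert)
Total out = 467.6 + 1568 + 423.1 + 1236 = 3695 mol/min.

3690 mol/min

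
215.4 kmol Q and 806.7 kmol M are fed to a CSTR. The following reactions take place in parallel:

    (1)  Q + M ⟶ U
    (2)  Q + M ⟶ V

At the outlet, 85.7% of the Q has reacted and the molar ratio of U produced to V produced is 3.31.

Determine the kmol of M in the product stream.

622 kmol

Conversion of Q: Q consumed = 0.857 × 215.4 = 184.6 kmol = 1ξ₁ + 1ξ₂.
Selectivity: 1ξ₁ / (1ξ₂) = 3.31 → ξ₁ = 3.31 ξ₂.
Substitute: (1·3.31 + 1) ξ₂ = 184.6 → ξ₂ = 42.83 kmol, ξ₁ = 141.8 kmol.
Outlet amounts (n = n₀ + Σ ν·ξ):
  Q: 215.4 − 1(141.8) − 1(42.83) = 30.8
  M: 806.7 − 1(141.8) − 1(42.83) = 622.1
  U: 0 + 1(141.8) = 141.8
  V: 0 + 1(42.83) = 42.83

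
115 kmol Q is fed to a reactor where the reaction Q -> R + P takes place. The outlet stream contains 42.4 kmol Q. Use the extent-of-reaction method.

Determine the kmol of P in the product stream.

72.6 kmol

For Q: n = n₀ − 1ξ → 42.4 = 115 − 1ξ, giving ξ = 72.6 kmol.
Outlet amounts (n = n₀ + ν ξ):
  Q: 115 − 1(72.6) = 42.4
  R: 0 + 1(72.6) = 72.6
  P: 0 + 1(72.6) = 72.6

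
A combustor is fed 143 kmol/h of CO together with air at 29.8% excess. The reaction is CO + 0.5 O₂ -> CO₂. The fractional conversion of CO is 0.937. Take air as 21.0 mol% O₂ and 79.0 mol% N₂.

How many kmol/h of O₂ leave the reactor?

25.8 kmol/h

Stoichiometric O₂ = 0.5 × 143 = 71.5 kmol/h; O₂ fed = 71.5 × 1.298 = 92.81 kmol/h.
N₂ fed = 92.81 × 79/21 = 349.1 kmol/h.
Fuel reacted = 0.937 × 143 → ξ = 134 kmol/h.
Outlet (n = n₀ + ν ξ):
  CO: 143 − 1(134) = 9.009
  O₂: 92.81 − 0.5(134) = 25.81
  N₂: 349.1 (inert)
  CO₂: 0 + 1(134) = 134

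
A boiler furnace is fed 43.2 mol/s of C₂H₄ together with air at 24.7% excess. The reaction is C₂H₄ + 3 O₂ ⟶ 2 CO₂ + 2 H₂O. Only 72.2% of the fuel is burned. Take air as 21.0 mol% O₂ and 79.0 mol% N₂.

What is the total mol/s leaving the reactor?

813 mol/s

Stoichiometric O₂ = 3 × 43.2 = 129.6 mol/s; O₂ fed = 129.6 × 1.247 = 161.6 mol/s.
N₂ fed = 161.6 × 79/21 = 608 mol/s.
Fuel reacted = 0.722 × 43.2 → ξ = 31.19 mol/s.
Outlet (n = n₀ + ν ξ):
  C₂H₄: 43.2 − 1(31.19) = 12.01
  O₂: 161.6 − 3(31.19) = 68.04
  N₂: 608 (inert)
  CO₂: 0 + 2(31.19) = 62.38
  H₂O: 0 + 2(31.19) = 62.38
Total out = 12.01 + 68.04 + 608 + 62.38 + 62.38 = 812.8 mol/s.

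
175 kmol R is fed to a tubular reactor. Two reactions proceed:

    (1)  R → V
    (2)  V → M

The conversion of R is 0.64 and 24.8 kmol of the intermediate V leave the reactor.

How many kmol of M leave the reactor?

Conversion of R: R consumed = 1ξ₁ = 0.64 × 175 → ξ₁ = 112 kmol.
V balance: n_V = 0 + 1ξ₁ − 1ξ₂ = 24.8 → ξ₂ = (1·112 − 24.8)/1 = 87.2 kmol.
Outlet amounts (n = n₀ + Σ ν·ξ):
  R: 175 − 1(112) = 63
  V: 0 + 1(112) − 1(87.2) = 24.8
  M: 0 + 1(87.2) = 87.2

87.2 kmol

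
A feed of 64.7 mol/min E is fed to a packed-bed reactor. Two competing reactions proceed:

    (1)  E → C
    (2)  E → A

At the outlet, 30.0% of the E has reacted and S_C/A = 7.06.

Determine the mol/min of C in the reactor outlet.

17 mol/min

Conversion of E: E consumed = 0.3 × 64.7 = 19.41 mol/min = 1ξ₁ + 1ξ₂.
Selectivity: 1ξ₁ / (1ξ₂) = 7.06 → ξ₁ = 7.06 ξ₂.
Substitute: (1·7.06 + 1) ξ₂ = 19.41 → ξ₂ = 2.408 mol/min, ξ₁ = 17 mol/min.
Outlet amounts (n = n₀ + Σ ν·ξ):
  E: 64.7 − 1(17) − 1(2.408) = 45.29
  C: 0 + 1(17) = 17
  A: 0 + 1(2.408) = 2.408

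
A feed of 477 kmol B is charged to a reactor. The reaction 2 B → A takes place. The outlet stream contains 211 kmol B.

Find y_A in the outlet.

For B: n = n₀ − 2ξ → 211 = 477 − 2ξ, giving ξ = 133 kmol.
Outlet amounts (n = n₀ + ν ξ):
  B: 477 − 2(133) = 211
  A: 0 + 1(133) = 133
Total out = 344 kmol; y_A = 133 / 344 = 0.3866.

0.387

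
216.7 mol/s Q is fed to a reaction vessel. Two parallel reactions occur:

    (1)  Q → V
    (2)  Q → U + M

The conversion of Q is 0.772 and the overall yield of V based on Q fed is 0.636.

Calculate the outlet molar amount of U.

Yield of V: 1ξ₁ / 216.7 = 0.636 → ξ₁ = 137.8 mol/s.
Conversion of Q: 1ξ₁ + 1ξ₂ = 0.772 × 216.7 = 167.3 → ξ₂ = 29.47 mol/s.
Outlet amounts (n = n₀ + Σ ν·ξ):
  Q: 216.7 − 1(137.8) − 1(29.47) = 49.41
  V: 0 + 1(137.8) = 137.8
  U: 0 + 1(29.47) = 29.47
  M: 0 + 1(29.47) = 29.47

29.5 mol/s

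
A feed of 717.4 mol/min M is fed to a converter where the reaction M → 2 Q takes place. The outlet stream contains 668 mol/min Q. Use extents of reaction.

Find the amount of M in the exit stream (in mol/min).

For Q: n = n₀ + 2ξ → 668 = 0 + 2ξ, giving ξ = 334 mol/min.
Outlet amounts (n = n₀ + ν ξ):
  M: 717.4 − 1(334) = 383.4
  Q: 0 + 2(334) = 668

383 mol/min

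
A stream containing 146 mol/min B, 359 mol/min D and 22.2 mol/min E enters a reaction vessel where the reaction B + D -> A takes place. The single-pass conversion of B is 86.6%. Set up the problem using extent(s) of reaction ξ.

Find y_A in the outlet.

0.315

B reacted = 0.866 × 146 = 126.4 mol/min; ν_B = −1, so ξ = 126.4/1 = 126.4 mol/min.
Outlet amounts (n = n₀ + ν ξ):
  B: 146 − 1(126.4) = 19.56
  D: 359 − 1(126.4) = 232.6
  A: 0 + 1(126.4) = 126.4
  E: 22.2 (inert)
Total out = 400.8 mol/min; y_A = 126.4 / 400.8 = 0.3155.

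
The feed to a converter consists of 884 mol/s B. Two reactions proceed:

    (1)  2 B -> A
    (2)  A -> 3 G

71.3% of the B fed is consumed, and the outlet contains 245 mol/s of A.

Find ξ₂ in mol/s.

ξ₂ = 70.1 mol/s

Conversion of B: B consumed = 2ξ₁ = 0.713 × 884 → ξ₁ = 315.1 mol/s.
A balance: n_A = 0 + 1ξ₁ − 1ξ₂ = 245 → ξ₂ = (1·315.1 − 245)/1 = 70.15 mol/s.
Outlet amounts (n = n₀ + Σ ν·ξ):
  B: 884 − 2(315.1) = 253.7
  A: 0 + 1(315.1) − 1(70.15) = 245
  G: 0 + 3(70.15) = 210.4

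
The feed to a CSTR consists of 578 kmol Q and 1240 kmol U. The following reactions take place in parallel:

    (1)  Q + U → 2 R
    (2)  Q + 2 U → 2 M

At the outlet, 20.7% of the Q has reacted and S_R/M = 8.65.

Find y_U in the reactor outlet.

0.614

Conversion of Q: Q consumed = 0.207 × 578 = 119.6 kmol = 1ξ₁ + 1ξ₂.
Selectivity: 2ξ₁ / (2ξ₂) = 8.65 → ξ₁ = 8.65 ξ₂.
Substitute: (1·8.65 + 1) ξ₂ = 119.6 → ξ₂ = 12.4 kmol, ξ₁ = 107.2 kmol.
Outlet amounts (n = n₀ + Σ ν·ξ):
  Q: 578 − 1(107.2) − 1(12.4) = 458.4
  U: 1240 − 1(107.2) − 2(12.4) = 1108
  R: 0 + 2(107.2) = 214.5
  M: 0 + 2(12.4) = 24.8
Total out = 1806 kmol; y_U = 1108 / 1806 = 0.6136.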